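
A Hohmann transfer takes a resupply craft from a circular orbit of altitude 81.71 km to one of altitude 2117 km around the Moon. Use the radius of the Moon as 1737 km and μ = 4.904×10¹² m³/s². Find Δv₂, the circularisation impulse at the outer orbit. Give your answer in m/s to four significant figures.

r₁ = 1737 + 81.71 = 1818.7 km = 1.8187×10⁶ m.
r₂ = 1737 + 2117 = 3854.0 km = 3.8540×10⁶ m.
Transfer ellipse a_t = (r₁ + r₂)/2 = 2.836×10⁶ m.
At r₁: circular v_c1 = √(μ/r₁) = 1642 m/s; transfer-perilune v_p = √[μ(2/r₁ − 1/a_t)] = 1914 m/s.
At r₂: circular v_c2 = √(μ/r₂) = 1128 m/s; transfer-apolune v_a = √[μ(2/r₂ − 1/a_t)] = 903.3 m/s.
Δv₂ = v_c2 − v_a = 224.7 m/s.

Δv ≈ 224.7 m/s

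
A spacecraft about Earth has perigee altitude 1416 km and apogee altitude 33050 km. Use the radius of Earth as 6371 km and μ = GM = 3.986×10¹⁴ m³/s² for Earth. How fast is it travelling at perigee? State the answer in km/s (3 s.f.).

v ≈ 9.25 km/s

r_p = 6371 + 1416 = 7787.0 km = 7.7870×10⁶ m.
r_a = 6371 + 33050 = 39421 km = 3.9421×10⁷ m.
Semi-major axis a = (r_p + r_a)/2 = 23604 km = 2.360×10⁷ m.
Vis-viva: v² = μ(2/r − 1/a) = 3.986×10¹⁴ × (2.568×10⁻⁷ − 4.237×10⁻⁸) = 8.549×10⁷ m²/s².
v = 9246 m/s = 9.246 km/s.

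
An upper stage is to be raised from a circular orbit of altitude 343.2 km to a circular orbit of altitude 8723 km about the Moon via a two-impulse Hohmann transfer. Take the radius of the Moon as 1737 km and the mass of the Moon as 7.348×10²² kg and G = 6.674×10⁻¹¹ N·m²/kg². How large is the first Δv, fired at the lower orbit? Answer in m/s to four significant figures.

Δv ≈ 447.7 m/s

μ = GM = 6.674×10⁻¹¹ × 7.348×10²² = 4.904×10¹² m³/s².
r₁ = 1737 + 343.2 = 2080.2 km = 2.0802×10⁶ m.
r₂ = 1737 + 8723 = 10460 km = 1.0460×10⁷ m.
Transfer ellipse a_t = (r₁ + r₂)/2 = 6.270×10⁶ m.
At r₁: circular v_c1 = √(μ/r₁) = 1535 m/s; transfer-perilune v_p = √[μ(2/r₁ − 1/a_t)] = 1983 m/s.
Δv₁ = v_p − v_c1 = 447.7 m/s.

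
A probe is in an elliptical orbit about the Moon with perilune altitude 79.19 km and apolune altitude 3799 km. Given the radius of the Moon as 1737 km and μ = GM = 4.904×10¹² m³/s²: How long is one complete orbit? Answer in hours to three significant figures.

r_p = 1737 + 79.19 = 1816.2 km = 1.8162×10⁶ m.
r_a = 1737 + 3799 = 5536.0 km = 5.5360×10⁶ m.
Semi-major axis a = (r_p + r_a)/2 = (1816.2 + 5536.0)/2 = 3676.1 km = 3.676×10⁶ m.
By Kepler's third law T = 2π√(a³/μ) = 2π × 3.183×10³ = 2.000×10⁴ s.
= 5.555 hours.

T ≈ 5.55 hours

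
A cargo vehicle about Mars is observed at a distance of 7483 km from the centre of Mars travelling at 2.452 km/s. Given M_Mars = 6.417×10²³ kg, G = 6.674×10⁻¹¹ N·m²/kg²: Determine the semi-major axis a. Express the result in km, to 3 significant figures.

μ = GM = 6.674×10⁻¹¹ × 6.417×10²³ = 4.283×10¹³ m³/s².
r = 7.483×10⁶ m.
Vis-viva rearranged: 1/a = 2/r − v²/μ = 2.673×10⁻⁷ − 1.404×10⁻⁷ = 1.269×10⁻⁷ m⁻¹.
a = 7.881×10⁶ m = 7881.0 km.

a ≈ 7880 km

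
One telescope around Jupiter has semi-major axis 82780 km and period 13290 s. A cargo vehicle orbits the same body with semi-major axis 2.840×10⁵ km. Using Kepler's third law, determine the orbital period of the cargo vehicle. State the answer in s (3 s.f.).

Kepler's third law: T² ∝ a³, so T₂ = T₁ (a₂/a₁)^(3/2).
a₂/a₁ = 3.431, (a₂/a₁)^(3/2) = 6.355.
T₂ = 13290 × 6.355 = 84450 s.

T₂ ≈ 84500 s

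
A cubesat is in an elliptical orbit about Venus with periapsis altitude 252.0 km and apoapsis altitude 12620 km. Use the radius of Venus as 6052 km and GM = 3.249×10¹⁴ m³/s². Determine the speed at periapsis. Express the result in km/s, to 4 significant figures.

r_p = 6052 + 252.0 = 6304.0 km = 6.3040×10⁶ m.
r_a = 6052 + 12620 = 18672 km = 1.8672×10⁷ m.
Semi-major axis a = (r_p + r_a)/2 = 12488 km = 1.249×10⁷ m.
Vis-viva: v² = μ(2/r − 1/a) = 3.249×10¹⁴ × (3.173×10⁻⁷ − 8.008×10⁻⁸) = 7.706×10⁷ m²/s².
v = 8778 m/s = 8.778 km/s.

v ≈ 8.778 km/s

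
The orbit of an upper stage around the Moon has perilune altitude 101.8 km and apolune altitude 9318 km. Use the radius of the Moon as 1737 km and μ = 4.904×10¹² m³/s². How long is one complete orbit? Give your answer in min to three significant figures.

r_p = 1737 + 101.8 = 1838.8 km = 1.8388×10⁶ m.
r_a = 1737 + 9318 = 11055 km = 1.1055×10⁷ m.
Semi-major axis a = (r_p + r_a)/2 = (1838.8 + 11055)/2 = 6446.9 km = 6.447×10⁶ m.
By Kepler's third law T = 2π√(a³/μ) = 2π × 7.392×10³ = 4.644×10⁴ s.
= 774.1 min.

T ≈ 774 min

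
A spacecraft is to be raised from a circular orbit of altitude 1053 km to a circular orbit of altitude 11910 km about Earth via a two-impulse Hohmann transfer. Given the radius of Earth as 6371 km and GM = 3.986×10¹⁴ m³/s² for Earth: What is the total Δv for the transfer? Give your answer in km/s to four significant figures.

Δv_total ≈ 2.532 km/s

r₁ = 6371 + 1053 = 7424.0 km = 7.4240×10⁶ m.
r₂ = 6371 + 11910 = 18281 km = 1.8281×10⁷ m.
Transfer ellipse a_t = (r₁ + r₂)/2 = 1.285×10⁷ m.
At r₁: circular v_c1 = √(μ/r₁) = 7327 m/s; transfer-perigee v_p = √[μ(2/r₁ − 1/a_t)] = 8739 m/s.
Δv₁ = v_p − v_c1 = 1411 m/s.
At r₂: circular v_c2 = √(μ/r₂) = 4669 m/s; transfer-apogee v_a = √[μ(2/r₂ − 1/a_t)] = 3549 m/s.
Δv₂ = v_c2 − v_a = 1121 m/s.
Total Δv = Δv₁ + Δv₂ = 2532 m/s = 2.532 km/s.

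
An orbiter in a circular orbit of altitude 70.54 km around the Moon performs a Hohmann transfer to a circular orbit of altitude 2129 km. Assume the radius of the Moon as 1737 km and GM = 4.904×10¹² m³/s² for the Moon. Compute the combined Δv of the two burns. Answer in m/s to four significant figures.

r₁ = 1737 + 70.54 = 1807.5 km = 1.8075×10⁶ m.
r₂ = 1737 + 2129 = 3866.0 km = 3.8660×10⁶ m.
Transfer ellipse a_t = (r₁ + r₂)/2 = 2.837×10⁶ m.
At r₁: circular v_c1 = √(μ/r₁) = 1647 m/s; transfer-perilune v_p = √[μ(2/r₁ − 1/a_t)] = 1923 m/s.
Δv₁ = v_p − v_c1 = 275.7 m/s.
At r₂: circular v_c2 = √(μ/r₂) = 1126 m/s; transfer-apolune v_a = √[μ(2/r₂ − 1/a_t)] = 899.0 m/s.
Δv₂ = v_c2 − v_a = 227.2 m/s.
Total Δv = Δv₁ + Δv₂ = 503.0 m/s.

Δv_total ≈ 503.0 m/s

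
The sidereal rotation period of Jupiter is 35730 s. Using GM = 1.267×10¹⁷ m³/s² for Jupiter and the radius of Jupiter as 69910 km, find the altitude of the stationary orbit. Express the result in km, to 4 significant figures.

A synchronous orbit has period T, so by Kepler's third law a = (μT²/4π²)^(1/3).
μT²/4π² = 1.267×10¹⁷ × (3.573×10⁴)² / 39.48 = 4.097×10²⁴ m³.
a = 1.600×10⁸ m = 1.6002×10⁵ km.
Altitude h = a − R = 1.6002×10⁵ − 69910 = 90105 km.

h_sync ≈ 90110 km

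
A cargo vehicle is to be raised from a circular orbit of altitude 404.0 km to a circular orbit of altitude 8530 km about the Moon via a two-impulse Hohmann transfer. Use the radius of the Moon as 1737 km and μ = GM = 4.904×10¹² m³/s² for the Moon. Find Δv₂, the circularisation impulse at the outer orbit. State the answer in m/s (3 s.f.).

Δv ≈ 285 m/s

r₁ = 1737 + 404.0 = 2141.0 km = 2.1410×10⁶ m.
r₂ = 1737 + 8530 = 10267 km = 1.0267×10⁷ m.
Transfer ellipse a_t = (r₁ + r₂)/2 = 6.204×10⁶ m.
At r₁: circular v_c1 = √(μ/r₁) = 1513 m/s; transfer-perilune v_p = √[μ(2/r₁ − 1/a_t)] = 1947 m/s.
At r₂: circular v_c2 = √(μ/r₂) = 691.1 m/s; transfer-apolune v_a = √[μ(2/r₂ − 1/a_t)] = 406.0 m/s.
Δv₂ = v_c2 − v_a = 285.1 m/s.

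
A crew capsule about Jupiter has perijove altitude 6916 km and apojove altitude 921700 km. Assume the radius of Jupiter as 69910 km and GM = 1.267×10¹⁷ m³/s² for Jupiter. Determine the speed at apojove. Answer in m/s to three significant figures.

r_p = 69910 + 6916 = 76826 km = 7.6826×10⁷ m.
r_a = 69910 + 921700 = 991610 km = 9.9161×10⁸ m.
Semi-major axis a = (r_p + r_a)/2 = 5.3422×10⁵ km = 5.342×10⁸ m.
Vis-viva: v² = μ(2/r − 1/a) = 1.267×10¹⁷ × (2.017×10⁻⁹ − 1.872×10⁻⁹) = 1.837×10⁷ m²/s².
v = 4287 m/s.

v ≈ 4290 m/s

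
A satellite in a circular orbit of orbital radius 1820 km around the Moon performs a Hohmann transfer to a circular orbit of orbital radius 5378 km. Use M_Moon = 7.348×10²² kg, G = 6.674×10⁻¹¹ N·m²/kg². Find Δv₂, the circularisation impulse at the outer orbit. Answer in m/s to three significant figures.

Δv ≈ 276 m/s

μ = GM = 6.674×10⁻¹¹ × 7.348×10²² = 4.904×10¹² m³/s².
r₁ = 1820 km = 1.820×10⁶ m.
r₂ = 5378 km = 5.378×10⁶ m.
Transfer ellipse a_t = (r₁ + r₂)/2 = 3.599×10⁶ m.
At r₁: circular v_c1 = √(μ/r₁) = 1642 m/s; transfer-perilune v_p = √[μ(2/r₁ − 1/a_t)] = 2007 m/s.
At r₂: circular v_c2 = √(μ/r₂) = 954.9 m/s; transfer-apolune v_a = √[μ(2/r₂ − 1/a_t)] = 679.1 m/s.
Δv₂ = v_c2 − v_a = 275.9 m/s.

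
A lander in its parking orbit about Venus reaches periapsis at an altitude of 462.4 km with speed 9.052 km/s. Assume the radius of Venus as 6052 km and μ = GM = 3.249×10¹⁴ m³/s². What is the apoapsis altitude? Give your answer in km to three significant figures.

r_p = 6052 + 462.4 = 6514.4 km = 6.514×10⁶ m.
Specific energy ε = v²/2 − μ/r = -8.905×10⁶ J/kg, so a = −μ/(2ε) = 1.824×10⁷ m.
The apsides satisfy r_p + r_a = 2a, so the apoapsis radius is 2a − r_p = 2.997×10⁷ m = 29972 km.
Apoapsis altitude = 29972 − 6052 = 23920 km.

apoapsis altitude ≈ 23900 km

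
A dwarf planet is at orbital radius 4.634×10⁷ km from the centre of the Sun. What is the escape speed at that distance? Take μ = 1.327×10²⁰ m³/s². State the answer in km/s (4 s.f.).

r = 4.634×10⁷ km = 4.634×10¹⁰ m.
Escape speed v_esc = √(2μ/r) = √(2 × 1.327×10²⁰ / 4.634×10¹⁰) = √(5.727×10⁹) = 75680 m/s.
= 75.68 km/s.

v_esc ≈ 75.68 km/s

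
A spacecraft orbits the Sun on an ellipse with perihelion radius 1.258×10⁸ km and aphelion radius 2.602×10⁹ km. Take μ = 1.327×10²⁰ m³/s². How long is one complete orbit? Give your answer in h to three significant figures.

T ≈ 241000 h

Semi-major axis a = (r_p + r_a)/2 = (1.2580×10⁸ + 2.6020×10⁹)/2 = 1.3639×10⁹ km = 1.364×10¹² m.
By Kepler's third law T = 2π√(a³/μ) = 2π × 1.383×10⁸ = 8.688×10⁸ s.
= 2.413×10⁵ h.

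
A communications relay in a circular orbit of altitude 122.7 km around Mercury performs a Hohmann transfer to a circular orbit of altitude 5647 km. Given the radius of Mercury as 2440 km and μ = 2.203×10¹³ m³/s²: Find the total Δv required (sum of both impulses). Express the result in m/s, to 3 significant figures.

Δv_total ≈ 1190 m/s

r₁ = 2440 + 122.7 = 2562.7 km = 2.5627×10⁶ m.
r₂ = 2440 + 5647 = 8087.0 km = 8.0870×10⁶ m.
Transfer ellipse a_t = (r₁ + r₂)/2 = 5.325×10⁶ m.
At r₁: circular v_c1 = √(μ/r₁) = 2932 m/s; transfer-periherm v_p = √[μ(2/r₁ − 1/a_t)] = 3613 m/s.
Δv₁ = v_p − v_c1 = 681.3 m/s.
At r₂: circular v_c2 = √(μ/r₂) = 1650 m/s; transfer-apoherm v_a = √[μ(2/r₂ − 1/a_t)] = 1145 m/s.
Δv₂ = v_c2 − v_a = 505.5 m/s.
Total Δv = Δv₁ + Δv₂ = 1187 m/s.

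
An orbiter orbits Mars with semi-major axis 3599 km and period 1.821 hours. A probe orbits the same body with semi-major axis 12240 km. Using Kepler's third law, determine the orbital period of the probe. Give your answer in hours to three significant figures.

T₂ ≈ 11.4 hours

Kepler's third law: T² ∝ a³, so T₂ = T₁ (a₂/a₁)^(3/2).
a₂/a₁ = 3.401, (a₂/a₁)^(3/2) = 6.272.
T₂ = 1.821 × 6.272 = 11.42 hours.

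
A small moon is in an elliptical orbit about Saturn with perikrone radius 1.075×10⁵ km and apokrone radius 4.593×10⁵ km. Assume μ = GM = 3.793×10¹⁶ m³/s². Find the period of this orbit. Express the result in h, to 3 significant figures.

T ≈ 42.8 h

Semi-major axis a = (r_p + r_a)/2 = (1.0750×10⁵ + 4.5930×10⁵)/2 = 2.8340×10⁵ km = 2.834×10⁸ m.
By Kepler's third law T = 2π√(a³/μ) = 2π × 2.450×10⁴ = 1.539×10⁵ s.
= 42.75 h.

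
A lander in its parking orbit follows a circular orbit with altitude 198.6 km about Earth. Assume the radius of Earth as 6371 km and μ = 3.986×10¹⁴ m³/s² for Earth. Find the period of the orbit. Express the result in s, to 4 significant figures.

r = 6371 + 198.6 = 6569.6 km = 6.5696×10⁶ m.
Kepler's third law: T = 2π√(r³/μ) = 2π√((6.570×10⁶)³ / 3.986×10¹⁴).
r³/μ = 7.113×10⁵ s², so T = 2π × 8.434×10² = 5.299×10³ s.

T ≈ 5299 s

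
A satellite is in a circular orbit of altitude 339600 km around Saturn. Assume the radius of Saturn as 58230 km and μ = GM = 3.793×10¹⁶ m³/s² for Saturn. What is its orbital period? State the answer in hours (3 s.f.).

T ≈ 71.1 hours

r = 58230 + 339600 = 397830 km = 3.9783×10⁸ m.
Kepler's third law: T = 2π√(r³/μ) = 2π√((3.978×10⁸)³ / 3.793×10¹⁶).
r³/μ = 1.660×10⁹ s², so T = 2π × 4.074×10⁴ = 2.560×10⁵ s.
Converting: 2.560×10⁵ s ÷ 3600 = 71.11 hours.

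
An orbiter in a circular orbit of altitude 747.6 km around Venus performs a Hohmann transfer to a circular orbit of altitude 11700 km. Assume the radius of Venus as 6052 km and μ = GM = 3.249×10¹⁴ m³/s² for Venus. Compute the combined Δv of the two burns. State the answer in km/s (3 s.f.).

Δv_total ≈ 2.49 km/s

r₁ = 6052 + 747.6 = 6799.6 km = 6.7996×10⁶ m.
r₂ = 6052 + 11700 = 17752 km = 1.7752×10⁷ m.
Transfer ellipse a_t = (r₁ + r₂)/2 = 1.228×10⁷ m.
At r₁: circular v_c1 = √(μ/r₁) = 6912 m/s; transfer-periapsis v_p = √[μ(2/r₁ − 1/a_t)] = 8313 m/s.
Δv₁ = v_p − v_c1 = 1400 m/s.
At r₂: circular v_c2 = √(μ/r₂) = 4278 m/s; transfer-apoapsis v_a = √[μ(2/r₂ − 1/a_t)] = 3184 m/s.
Δv₂ = v_c2 − v_a = 1094 m/s.
Total Δv = Δv₁ + Δv₂ = 2494 m/s = 2.494 km/s.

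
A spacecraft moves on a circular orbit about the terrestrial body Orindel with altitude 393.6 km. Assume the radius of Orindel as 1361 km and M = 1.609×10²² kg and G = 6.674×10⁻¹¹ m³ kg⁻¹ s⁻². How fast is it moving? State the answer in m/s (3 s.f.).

v ≈ 782 m/s

μ = GM = 6.674×10⁻¹¹ × 1.609×10²² = 1.074×10¹² m³/s².
r = 1361 + 393.6 = 1754.6 km = 1.7546×10⁶ m.
For a circular orbit v = √(μ/r) = √(1.074×10¹² / 1.755×10⁶) = √(6.120×10⁵) = 782.3 m/s.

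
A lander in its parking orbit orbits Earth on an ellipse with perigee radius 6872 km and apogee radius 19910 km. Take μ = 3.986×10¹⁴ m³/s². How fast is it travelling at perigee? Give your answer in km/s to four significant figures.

v ≈ 9.287 km/s

Semi-major axis a = (r_p + r_a)/2 = 13391 km = 1.339×10⁷ m.
Vis-viva: v² = μ(2/r − 1/a) = 3.986×10¹⁴ × (2.910×10⁻⁷ − 7.468×10⁻⁸) = 8.624×10⁷ m²/s².
v = 9287 m/s = 9.287 km/s.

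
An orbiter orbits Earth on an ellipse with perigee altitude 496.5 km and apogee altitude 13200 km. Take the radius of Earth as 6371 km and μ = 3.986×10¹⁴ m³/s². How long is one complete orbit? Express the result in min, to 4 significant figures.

r_p = 6371 + 496.5 = 6867.5 km = 6.8675×10⁶ m.
r_a = 6371 + 13200 = 19571 km = 1.9571×10⁷ m.
Semi-major axis a = (r_p + r_a)/2 = (6867.5 + 19571)/2 = 13219 km = 1.322×10⁷ m.
By Kepler's third law T = 2π√(a³/μ) = 2π × 2.407×10³ = 1.513×10⁴ s.
= 252.1 min.

T ≈ 252.1 min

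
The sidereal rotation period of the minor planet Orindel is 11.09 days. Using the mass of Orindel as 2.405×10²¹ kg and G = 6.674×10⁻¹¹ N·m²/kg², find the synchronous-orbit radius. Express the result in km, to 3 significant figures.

r_sync ≈ 15500 km

μ = GM = 6.674×10⁻¹¹ × 2.405×10²¹ = 1.605×10¹¹ m³/s².
T = 11.09 days = 9.582×10⁵ s.
A synchronous orbit has period T, so by Kepler's third law a = (μT²/4π²)^(1/3).
μT²/4π² = 1.605×10¹¹ × (9.582×10⁵)² / 39.48 = 3.733×10²¹ m³.
a = 1.551×10⁷ m = 15512 km.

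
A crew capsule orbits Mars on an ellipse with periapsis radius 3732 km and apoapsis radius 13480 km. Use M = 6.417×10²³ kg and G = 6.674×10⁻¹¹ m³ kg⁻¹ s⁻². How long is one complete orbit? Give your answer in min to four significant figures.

μ = GM = 6.674×10⁻¹¹ × 6.417×10²³ = 4.283×10¹³ m³/s².
Semi-major axis a = (r_p + r_a)/2 = (3732.0 + 13480)/2 = 8606.0 km = 8.606×10⁶ m.
By Kepler's third law T = 2π√(a³/μ) = 2π × 3.858×10³ = 2.424×10⁴ s.
= 404.0 min.

T ≈ 404.0 min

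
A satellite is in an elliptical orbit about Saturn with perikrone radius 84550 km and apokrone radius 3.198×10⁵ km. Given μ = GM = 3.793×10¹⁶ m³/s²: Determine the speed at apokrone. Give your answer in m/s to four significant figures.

v ≈ 7043 m/s

Semi-major axis a = (r_p + r_a)/2 = 2.0218×10⁵ km = 2.022×10⁸ m.
Vis-viva: v² = μ(2/r − 1/a) = 3.793×10¹⁶ × (6.254×10⁻⁹ − 4.946×10⁻⁹) = 4.960×10⁷ m²/s².
v = 7043 m/s.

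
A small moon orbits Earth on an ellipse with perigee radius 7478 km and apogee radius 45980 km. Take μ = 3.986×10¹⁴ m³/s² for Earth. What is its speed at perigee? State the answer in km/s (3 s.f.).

Semi-major axis a = (r_p + r_a)/2 = 26729 km = 2.673×10⁷ m.
Vis-viva: v² = μ(2/r − 1/a) = 3.986×10¹⁴ × (2.675×10⁻⁷ − 3.741×10⁻⁸) = 9.169×10⁷ m²/s².
v = 9576 m/s = 9.576 km/s.

v ≈ 9.58 km/s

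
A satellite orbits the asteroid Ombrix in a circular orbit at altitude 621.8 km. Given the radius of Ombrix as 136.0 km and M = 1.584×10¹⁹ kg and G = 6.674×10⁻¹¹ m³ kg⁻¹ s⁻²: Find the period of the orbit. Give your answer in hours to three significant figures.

μ = GM = 6.674×10⁻¹¹ × 1.584×10¹⁹ = 1.057×10⁹ m³/s².
r = 136.0 + 621.8 = 757.80 km = 7.5780×10⁵ m.
Kepler's third law: T = 2π√(r³/μ) = 2π√((7.578×10⁵)³ / 1.057×10⁹).
r³/μ = 4.116×10⁸ s², so T = 2π × 2.029×10⁴ = 1.275×10⁵ s.
Converting: 1.275×10⁵ s ÷ 3600 = 35.41 hours.

T ≈ 35.4 hours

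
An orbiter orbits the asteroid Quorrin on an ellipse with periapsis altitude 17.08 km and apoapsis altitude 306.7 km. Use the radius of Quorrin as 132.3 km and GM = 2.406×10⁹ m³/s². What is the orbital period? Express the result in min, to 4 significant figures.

r_p = 132.3 + 17.08 = 149.38 km = 1.4938×10⁵ m.
r_a = 132.3 + 306.7 = 439.00 km = 4.3900×10⁵ m.
Semi-major axis a = (r_p + r_a)/2 = (149.38 + 439.00)/2 = 294.19 km = 2.942×10⁵ m.
By Kepler's third law T = 2π√(a³/μ) = 2π × 3.253×10³ = 2.044×10⁴ s.
= 340.7 min.

T ≈ 340.7 min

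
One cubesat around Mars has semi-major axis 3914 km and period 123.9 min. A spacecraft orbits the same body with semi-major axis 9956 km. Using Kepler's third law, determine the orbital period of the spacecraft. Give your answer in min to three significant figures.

Kepler's third law: T² ∝ a³, so T₂ = T₁ (a₂/a₁)^(3/2).
a₂/a₁ = 2.544, (a₂/a₁)^(3/2) = 4.057.
T₂ = 123.9 × 4.057 = 502.7 min.

T₂ ≈ 503 min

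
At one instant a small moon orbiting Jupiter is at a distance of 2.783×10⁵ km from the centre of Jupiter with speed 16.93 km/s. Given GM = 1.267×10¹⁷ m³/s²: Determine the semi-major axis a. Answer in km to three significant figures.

r = 2.783×10⁸ m.
Specific orbital energy ε = v²/2 − μ/r = (16930)²/2 − 1.267×10¹⁷/2.783×10⁸ = -3.120×10⁸ J/kg.
Since ε = −μ/(2a), a = −μ/(2ε) = 2.031×10⁸ m = 2.0308×10⁵ km.

a ≈ 2.03×10⁵ km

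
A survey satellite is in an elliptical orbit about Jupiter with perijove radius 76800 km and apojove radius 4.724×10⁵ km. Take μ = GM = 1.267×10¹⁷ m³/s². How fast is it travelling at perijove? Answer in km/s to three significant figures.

Semi-major axis a = (r_p + r_a)/2 = 2.7460×10⁵ km = 2.746×10⁸ m.
Vis-viva: v² = μ(2/r − 1/a) = 1.267×10¹⁷ × (2.604×10⁻⁸ − 3.642×10⁻⁹) = 2.838×10⁹ m²/s².
v = 53270 m/s = 53.27 km/s.

v ≈ 53.3 km/s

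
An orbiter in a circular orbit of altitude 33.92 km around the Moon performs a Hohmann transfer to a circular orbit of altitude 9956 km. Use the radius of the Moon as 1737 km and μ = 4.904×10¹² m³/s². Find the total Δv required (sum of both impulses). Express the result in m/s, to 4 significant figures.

Δv_total ≈ 844.5 m/s

r₁ = 1737 + 33.92 = 1770.9 km = 1.7709×10⁶ m.
r₂ = 1737 + 9956 = 11693 km = 1.1693×10⁷ m.
Transfer ellipse a_t = (r₁ + r₂)/2 = 6.732×10⁶ m.
At r₁: circular v_c1 = √(μ/r₁) = 1664 m/s; transfer-perilune v_p = √[μ(2/r₁ − 1/a_t)] = 2193 m/s.
Δv₁ = v_p − v_c1 = 529.1 m/s.
At r₂: circular v_c2 = √(μ/r₂) = 647.6 m/s; transfer-apolune v_a = √[μ(2/r₂ − 1/a_t)] = 332.2 m/s.
Δv₂ = v_c2 − v_a = 315.5 m/s.
Total Δv = Δv₁ + Δv₂ = 844.5 m/s.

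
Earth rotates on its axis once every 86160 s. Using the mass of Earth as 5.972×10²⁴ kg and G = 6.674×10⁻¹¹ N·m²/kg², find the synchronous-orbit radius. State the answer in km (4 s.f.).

μ = GM = 6.674×10⁻¹¹ × 5.972×10²⁴ = 3.986×10¹⁴ m³/s².
A synchronous orbit has period T, so by Kepler's third law a = (μT²/4π²)^(1/3).
μT²/4π² = 3.986×10¹⁴ × (8.616×10⁴)² / 39.48 = 7.495×10²² m³.
a = 4.216×10⁷ m = 42162 km.

r_sync ≈ 42160 km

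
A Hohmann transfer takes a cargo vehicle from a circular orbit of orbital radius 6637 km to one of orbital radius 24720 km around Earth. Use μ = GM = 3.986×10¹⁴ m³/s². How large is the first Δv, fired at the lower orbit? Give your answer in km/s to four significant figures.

r₁ = 6637 km = 6.637×10⁶ m.
r₂ = 24720 km = 2.472×10⁷ m.
Transfer ellipse a_t = (r₁ + r₂)/2 = 1.568×10⁷ m.
At r₁: circular v_c1 = √(μ/r₁) = 7750 m/s; transfer-perigee v_p = √[μ(2/r₁ − 1/a_t)] = 9731 m/s.
Δv₁ = v_p − v_c1 = 1981 m/s.
= 1.981 km/s.

Δv ≈ 1.981 km/s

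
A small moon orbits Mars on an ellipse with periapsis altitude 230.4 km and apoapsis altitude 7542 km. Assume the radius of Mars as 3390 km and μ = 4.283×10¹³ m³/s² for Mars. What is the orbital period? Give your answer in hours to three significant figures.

T ≈ 5.23 hours

r_p = 3390 + 230.4 = 3620.4 km = 3.6204×10⁶ m.
r_a = 3390 + 7542 = 10932 km = 1.0932×10⁷ m.
Semi-major axis a = (r_p + r_a)/2 = (3620.4 + 10932)/2 = 7276.2 km = 7.276×10⁶ m.
By Kepler's third law T = 2π√(a³/μ) = 2π × 2.999×10³ = 1.884×10⁴ s.
= 5.234 hours.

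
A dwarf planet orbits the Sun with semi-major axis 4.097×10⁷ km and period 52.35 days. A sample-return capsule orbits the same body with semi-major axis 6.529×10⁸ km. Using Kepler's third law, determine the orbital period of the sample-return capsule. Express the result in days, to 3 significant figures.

T₂ ≈ 3330 days

Kepler's third law: T² ∝ a³, so T₂ = T₁ (a₂/a₁)^(3/2).
a₂/a₁ = 15.94, (a₂/a₁)^(3/2) = 63.62.
T₂ = 52.35 × 63.62 = 3330 days.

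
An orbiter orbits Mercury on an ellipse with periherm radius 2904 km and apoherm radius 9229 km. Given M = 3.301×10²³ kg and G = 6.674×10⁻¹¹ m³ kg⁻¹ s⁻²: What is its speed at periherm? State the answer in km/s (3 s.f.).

μ = GM = 6.674×10⁻¹¹ × 3.301×10²³ = 2.203×10¹³ m³/s².
Semi-major axis a = (r_p + r_a)/2 = 6066.5 km = 6.066×10⁶ m.
Vis-viva: v² = μ(2/r − 1/a) = 2.203×10¹³ × (6.887×10⁻⁷ − 1.648×10⁻⁷) = 1.154×10⁷ m²/s².
v = 3397 m/s = 3.397 km/s.

v ≈ 3.40 km/s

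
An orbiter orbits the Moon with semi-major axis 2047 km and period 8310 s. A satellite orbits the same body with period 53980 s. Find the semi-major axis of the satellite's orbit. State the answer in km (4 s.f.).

a₂ ≈ 7126 km

Kepler's third law: a³ ∝ T², so a₂ = a₁ (T₂/T₁)^(2/3).
T₂/T₁ = 6.496, (T₂/T₁)^(2/3) = 3.481.
a₂ = 2047 × 3.481 = 7126 km.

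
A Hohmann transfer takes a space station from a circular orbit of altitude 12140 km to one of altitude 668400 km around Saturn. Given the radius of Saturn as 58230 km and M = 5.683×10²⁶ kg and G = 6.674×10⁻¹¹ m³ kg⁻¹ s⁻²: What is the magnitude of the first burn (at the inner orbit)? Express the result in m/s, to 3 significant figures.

Δv ≈ 8130 m/s

μ = GM = 6.674×10⁻¹¹ × 5.683×10²⁶ = 3.793×10¹⁶ m³/s².
r₁ = 58230 + 12140 = 70370 km = 7.0370×10⁷ m.
r₂ = 58230 + 668400 = 726630 km = 7.2663×10⁸ m.
Transfer ellipse a_t = (r₁ + r₂)/2 = 3.985×10⁸ m.
At r₁: circular v_c1 = √(μ/r₁) = 23220 m/s; transfer-perikrone v_p = √[μ(2/r₁ − 1/a_t)] = 31350 m/s.
Δv₁ = v_p − v_c1 = 8133 m/s.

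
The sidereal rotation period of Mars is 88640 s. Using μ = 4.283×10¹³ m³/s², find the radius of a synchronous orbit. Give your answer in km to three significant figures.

r_sync ≈ 20400 km

A synchronous orbit has period T, so by Kepler's third law a = (μT²/4π²)^(1/3).
μT²/4π² = 4.283×10¹³ × (8.864×10⁴)² / 39.48 = 8.524×10²¹ m³.
a = 2.043×10⁷ m = 20428 km.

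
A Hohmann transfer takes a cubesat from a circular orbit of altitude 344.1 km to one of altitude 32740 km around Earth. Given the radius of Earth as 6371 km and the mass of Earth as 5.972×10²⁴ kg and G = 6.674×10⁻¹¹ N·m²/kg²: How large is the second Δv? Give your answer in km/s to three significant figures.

Δv ≈ 1.46 km/s

μ = GM = 6.674×10⁻¹¹ × 5.972×10²⁴ = 3.986×10¹⁴ m³/s².
r₁ = 6371 + 344.1 = 6715.1 km = 6.7151×10⁶ m.
r₂ = 6371 + 32740 = 39111 km = 3.9111×10⁷ m.
Transfer ellipse a_t = (r₁ + r₂)/2 = 2.291×10⁷ m.
At r₁: circular v_c1 = √(μ/r₁) = 7704 m/s; transfer-perigee v_p = √[μ(2/r₁ − 1/a_t)] = 10070 m/s.
At r₂: circular v_c2 = √(μ/r₂) = 3192 m/s; transfer-apogee v_a = √[μ(2/r₂ − 1/a_t)] = 1728 m/s.
Δv₂ = v_c2 − v_a = 1464 m/s.
= 1.464 km/s.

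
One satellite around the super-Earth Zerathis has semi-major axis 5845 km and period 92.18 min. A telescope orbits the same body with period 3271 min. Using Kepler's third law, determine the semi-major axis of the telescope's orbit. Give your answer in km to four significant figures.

a₂ ≈ 63120 km

Kepler's third law: a³ ∝ T², so a₂ = a₁ (T₂/T₁)^(2/3).
T₂/T₁ = 35.48, (T₂/T₁)^(2/3) = 10.80.
a₂ = 5845 × 10.80 = 63120 km.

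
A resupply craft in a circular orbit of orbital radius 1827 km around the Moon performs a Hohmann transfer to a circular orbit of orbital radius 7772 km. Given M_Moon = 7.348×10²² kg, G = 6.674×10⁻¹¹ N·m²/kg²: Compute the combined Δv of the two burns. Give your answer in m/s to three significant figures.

Δv_total ≈ 751 m/s

μ = GM = 6.674×10⁻¹¹ × 7.348×10²² = 4.904×10¹² m³/s².
r₁ = 1827 km = 1.827×10⁶ m.
r₂ = 7772 km = 7.772×10⁶ m.
Transfer ellipse a_t = (r₁ + r₂)/2 = 4.800×10⁶ m.
At r₁: circular v_c1 = √(μ/r₁) = 1638 m/s; transfer-perilune v_p = √[μ(2/r₁ − 1/a_t)] = 2085 m/s.
Δv₁ = v_p − v_c1 = 446.5 m/s.
At r₂: circular v_c2 = √(μ/r₂) = 794.3 m/s; transfer-apolune v_a = √[μ(2/r₂ − 1/a_t)] = 490.1 m/s.
Δv₂ = v_c2 − v_a = 304.3 m/s.
Total Δv = Δv₁ + Δv₂ = 750.8 m/s.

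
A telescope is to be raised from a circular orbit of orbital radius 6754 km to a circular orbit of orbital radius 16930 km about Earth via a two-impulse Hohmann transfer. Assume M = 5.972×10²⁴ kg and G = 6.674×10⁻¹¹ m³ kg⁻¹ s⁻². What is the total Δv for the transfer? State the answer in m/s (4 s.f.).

Δv_total ≈ 2691 m/s

μ = GM = 6.674×10⁻¹¹ × 5.972×10²⁴ = 3.986×10¹⁴ m³/s².
r₁ = 6754 km = 6.754×10⁶ m.
r₂ = 16930 km = 1.693×10⁷ m.
Transfer ellipse a_t = (r₁ + r₂)/2 = 1.184×10⁷ m.
At r₁: circular v_c1 = √(μ/r₁) = 7682 m/s; transfer-perigee v_p = √[μ(2/r₁ − 1/a_t)] = 9185 m/s.
Δv₁ = v_p − v_c1 = 1503 m/s.
At r₂: circular v_c2 = √(μ/r₂) = 4852 m/s; transfer-apogee v_a = √[μ(2/r₂ − 1/a_t)] = 3664 m/s.
Δv₂ = v_c2 − v_a = 1188 m/s.
Total Δv = Δv₁ + Δv₂ = 2691 m/s.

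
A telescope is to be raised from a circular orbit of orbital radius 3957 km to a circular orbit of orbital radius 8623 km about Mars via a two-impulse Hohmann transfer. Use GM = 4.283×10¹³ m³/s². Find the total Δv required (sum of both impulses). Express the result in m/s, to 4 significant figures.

Δv_total ≈ 1023 m/s

r₁ = 3957 km = 3.957×10⁶ m.
r₂ = 8623 km = 8.623×10⁶ m.
Transfer ellipse a_t = (r₁ + r₂)/2 = 6.290×10⁶ m.
At r₁: circular v_c1 = √(μ/r₁) = 3290 m/s; transfer-periapsis v_p = √[μ(2/r₁ − 1/a_t)] = 3852 m/s.
Δv₁ = v_p − v_c1 = 562.1 m/s.
At r₂: circular v_c2 = √(μ/r₂) = 2229 m/s; transfer-apoapsis v_a = √[μ(2/r₂ − 1/a_t)] = 1768 m/s.
Δv₂ = v_c2 − v_a = 461.0 m/s.
Total Δv = Δv₁ + Δv₂ = 1023 m/s.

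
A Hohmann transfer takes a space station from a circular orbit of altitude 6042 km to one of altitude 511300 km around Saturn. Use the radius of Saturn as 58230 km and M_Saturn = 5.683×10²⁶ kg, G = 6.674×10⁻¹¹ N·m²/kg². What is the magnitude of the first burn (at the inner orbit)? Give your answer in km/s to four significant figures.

Δv ≈ 8.274 km/s

μ = GM = 6.674×10⁻¹¹ × 5.683×10²⁶ = 3.793×10¹⁶ m³/s².
r₁ = 58230 + 6042 = 64272 km = 6.4272×10⁷ m.
r₂ = 58230 + 511300 = 569530 km = 5.6953×10⁸ m.
Transfer ellipse a_t = (r₁ + r₂)/2 = 3.169×10⁸ m.
At r₁: circular v_c1 = √(μ/r₁) = 24290 m/s; transfer-perikrone v_p = √[μ(2/r₁ − 1/a_t)] = 32570 m/s.
Δv₁ = v_p − v_c1 = 8274 m/s.
= 8.274 km/s.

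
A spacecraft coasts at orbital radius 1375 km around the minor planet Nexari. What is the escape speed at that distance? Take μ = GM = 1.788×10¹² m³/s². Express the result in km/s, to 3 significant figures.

r = 1375 km = 1.375×10⁶ m.
Escape speed v_esc = √(2μ/r) = √(2 × 1.788×10¹² / 1.375×10⁶) = √(2.601×10⁶) = 1613 m/s.
= 1.613 km/s.

v_esc ≈ 1.61 km/s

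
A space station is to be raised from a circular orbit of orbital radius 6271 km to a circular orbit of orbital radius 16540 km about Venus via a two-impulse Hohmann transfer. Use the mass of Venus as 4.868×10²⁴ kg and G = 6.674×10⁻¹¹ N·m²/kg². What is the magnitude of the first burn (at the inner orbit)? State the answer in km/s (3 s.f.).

Δv ≈ 1.47 km/s

μ = GM = 6.674×10⁻¹¹ × 4.868×10²⁴ = 3.249×10¹⁴ m³/s².
r₁ = 6271 km = 6.271×10⁶ m.
r₂ = 16540 km = 1.654×10⁷ m.
Transfer ellipse a_t = (r₁ + r₂)/2 = 1.141×10⁷ m.
At r₁: circular v_c1 = √(μ/r₁) = 7198 m/s; transfer-periapsis v_p = √[μ(2/r₁ − 1/a_t)] = 8668 m/s.
Δv₁ = v_p − v_c1 = 1470 m/s.
= 1.470 km/s.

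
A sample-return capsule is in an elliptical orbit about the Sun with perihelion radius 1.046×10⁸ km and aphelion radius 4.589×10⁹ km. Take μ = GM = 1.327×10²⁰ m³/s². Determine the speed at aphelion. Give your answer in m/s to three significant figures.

v ≈ 1140 m/s

Semi-major axis a = (r_p + r_a)/2 = 2.3468×10⁹ km = 2.347×10¹² m.
Vis-viva: v² = μ(2/r − 1/a) = 1.327×10²⁰ × (4.358×10⁻¹³ − 4.261×10⁻¹³) = 1.289×10⁶ m²/s².
v = 1135 m/s.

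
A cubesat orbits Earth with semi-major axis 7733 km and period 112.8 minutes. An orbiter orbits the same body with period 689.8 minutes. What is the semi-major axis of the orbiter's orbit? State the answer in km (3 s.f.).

Kepler's third law: a³ ∝ T², so a₂ = a₁ (T₂/T₁)^(2/3).
T₂/T₁ = 6.115, (T₂/T₁)^(2/3) = 3.344.
a₂ = 7733 × 3.344 = 25860 km.

a₂ ≈ 25900 km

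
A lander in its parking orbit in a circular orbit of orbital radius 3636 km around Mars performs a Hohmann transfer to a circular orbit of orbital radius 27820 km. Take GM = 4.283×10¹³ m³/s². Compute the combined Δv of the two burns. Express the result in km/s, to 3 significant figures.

Δv_total ≈ 1.78 km/s

r₁ = 3636 km = 3.636×10⁶ m.
r₂ = 27820 km = 2.782×10⁷ m.
Transfer ellipse a_t = (r₁ + r₂)/2 = 1.573×10⁷ m.
At r₁: circular v_c1 = √(μ/r₁) = 3432 m/s; transfer-periapsis v_p = √[μ(2/r₁ − 1/a_t)] = 4565 m/s.
Δv₁ = v_p − v_c1 = 1132 m/s.
At r₂: circular v_c2 = √(μ/r₂) = 1241 m/s; transfer-apoapsis v_a = √[μ(2/r₂ − 1/a_t)] = 596.6 m/s.
Δv₂ = v_c2 − v_a = 644.2 m/s.
Total Δv = Δv₁ + Δv₂ = 1777 m/s = 1.777 km/s.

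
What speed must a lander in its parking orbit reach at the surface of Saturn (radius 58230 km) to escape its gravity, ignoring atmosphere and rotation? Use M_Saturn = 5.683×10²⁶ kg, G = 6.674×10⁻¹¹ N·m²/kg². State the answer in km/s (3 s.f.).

v_esc ≈ 36.1 km/s

μ = GM = 6.674×10⁻¹¹ × 5.683×10²⁶ = 3.793×10¹⁶ m³/s².
r = R = 5.823×10⁷ m.
Escape speed v_esc = √(2μ/r) = √(2 × 3.793×10¹⁶ / 5.823×10⁷) = √(1.303×10⁹) = 36090 m/s.
= 36.09 km/s.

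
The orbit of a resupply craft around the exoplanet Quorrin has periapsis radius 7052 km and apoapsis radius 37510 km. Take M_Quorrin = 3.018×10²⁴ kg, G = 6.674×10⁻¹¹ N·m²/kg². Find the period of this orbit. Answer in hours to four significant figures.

T ≈ 12.93 hours

μ = GM = 6.674×10⁻¹¹ × 3.018×10²⁴ = 2.014×10¹⁴ m³/s².
Semi-major axis a = (r_p + r_a)/2 = (7052.0 + 37510)/2 = 22281 km = 2.228×10⁷ m.
By Kepler's third law T = 2π√(a³/μ) = 2π × 7.411×10³ = 4.656×10⁴ s.
= 12.93 hours.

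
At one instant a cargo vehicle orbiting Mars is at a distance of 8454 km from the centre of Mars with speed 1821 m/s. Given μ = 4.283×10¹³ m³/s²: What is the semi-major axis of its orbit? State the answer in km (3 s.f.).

r = 8.454×10⁶ m.
Specific orbital energy ε = v²/2 − μ/r = (1821)²/2 − 4.283×10¹³/8.454×10⁶ = -3.408×10⁶ J/kg.
Since ε = −μ/(2a), a = −μ/(2ε) = 6.283×10⁶ m = 6283.3 km.

a ≈ 6280 km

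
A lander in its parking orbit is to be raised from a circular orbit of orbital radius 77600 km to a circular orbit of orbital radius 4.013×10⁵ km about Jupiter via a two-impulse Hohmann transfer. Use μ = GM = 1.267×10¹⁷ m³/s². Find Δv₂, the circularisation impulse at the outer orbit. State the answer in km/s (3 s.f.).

r₁ = 77600 km = 7.760×10⁷ m.
r₂ = 4.013×10⁵ km = 4.013×10⁸ m.
Transfer ellipse a_t = (r₁ + r₂)/2 = 2.394×10⁸ m.
At r₁: circular v_c1 = √(μ/r₁) = 40410 m/s; transfer-perijove v_p = √[μ(2/r₁ − 1/a_t)] = 52310 m/s.
At r₂: circular v_c2 = √(μ/r₂) = 17770 m/s; transfer-apojove v_a = √[μ(2/r₂ − 1/a_t)] = 10120 m/s.
Δv₂ = v_c2 − v_a = 7653 m/s.
= 7.653 km/s.

Δv ≈ 7.65 km/s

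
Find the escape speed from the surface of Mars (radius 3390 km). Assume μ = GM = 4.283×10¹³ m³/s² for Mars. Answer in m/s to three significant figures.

v_esc ≈ 5030 m/s

r = R = 3.390×10⁶ m.
Escape speed v_esc = √(2μ/r) = √(2 × 4.283×10¹³ / 3.390×10⁶) = √(2.527×10⁷) = 5027 m/s.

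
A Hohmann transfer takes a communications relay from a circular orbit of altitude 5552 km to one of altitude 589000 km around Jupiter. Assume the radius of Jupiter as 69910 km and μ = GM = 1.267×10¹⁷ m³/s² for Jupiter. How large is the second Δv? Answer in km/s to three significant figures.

r₁ = 69910 + 5552 = 75462 km = 7.5462×10⁷ m.
r₂ = 69910 + 589000 = 658910 km = 6.5891×10⁸ m.
Transfer ellipse a_t = (r₁ + r₂)/2 = 3.672×10⁸ m.
At r₁: circular v_c1 = √(μ/r₁) = 40980 m/s; transfer-perijove v_p = √[μ(2/r₁ − 1/a_t)] = 54890 m/s.
At r₂: circular v_c2 = √(μ/r₂) = 13870 m/s; transfer-apojove v_a = √[μ(2/r₂ − 1/a_t)] = 6286 m/s.
Δv₂ = v_c2 − v_a = 7580 m/s.
= 7.580 km/s.

Δv ≈ 7.58 km/s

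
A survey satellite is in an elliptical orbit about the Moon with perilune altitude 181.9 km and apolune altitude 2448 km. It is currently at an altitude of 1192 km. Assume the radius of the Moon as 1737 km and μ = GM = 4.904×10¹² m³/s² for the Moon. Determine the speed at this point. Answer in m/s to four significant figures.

r_p = 1737 + 181.9 = 1918.9 km = 1.9189×10⁶ m.
r_a = 1737 + 2448 = 4185.0 km = 4.1850×10⁶ m.
r = 1737 + 1192 = 2929.0 km = 2.929×10⁶ m.
Semi-major axis a = (r_p + r_a)/2 = 3051.9 km = 3.052×10⁶ m.
Vis-viva: v² = μ(2/r − 1/a) = 4.904×10¹² × (6.828×10⁻⁷ − 3.277×10⁻⁷) = 1.742×10⁶ m²/s².
v = 1320 m/s.

v ≈ 1320 m/s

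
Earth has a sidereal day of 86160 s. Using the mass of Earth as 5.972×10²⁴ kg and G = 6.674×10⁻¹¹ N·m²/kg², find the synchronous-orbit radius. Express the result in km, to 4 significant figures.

r_sync ≈ 42160 km

μ = GM = 6.674×10⁻¹¹ × 5.972×10²⁴ = 3.986×10¹⁴ m³/s².
A synchronous orbit has period T, so by Kepler's third law a = (μT²/4π²)^(1/3).
μT²/4π² = 3.986×10¹⁴ × (8.616×10⁴)² / 39.48 = 7.495×10²² m³.
a = 4.216×10⁷ m = 42162 km.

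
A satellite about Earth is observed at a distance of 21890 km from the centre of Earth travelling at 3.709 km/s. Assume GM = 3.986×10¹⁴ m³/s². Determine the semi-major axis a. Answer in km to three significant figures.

r = 2.189×10⁷ m.
Specific orbital energy ε = v²/2 − μ/r = (3709)²/2 − 3.986×10¹⁴/2.189×10⁷ = -1.133×10⁷ J/kg.
Since ε = −μ/(2a), a = −μ/(2ε) = 1.759×10⁷ m = 17589 km.

a ≈ 17600 km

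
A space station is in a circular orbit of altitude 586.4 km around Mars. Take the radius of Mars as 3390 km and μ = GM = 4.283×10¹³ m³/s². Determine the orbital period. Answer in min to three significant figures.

T ≈ 127 min

r = 3390 + 586.4 = 3976.4 km = 3.9764×10⁶ m.
Kepler's third law: T = 2π√(r³/μ) = 2π√((3.976×10⁶)³ / 4.283×10¹³).
r³/μ = 1.468×10⁶ s², so T = 2π × 1.212×10³ = 7.613×10³ s.
Converting: 7.613×10³ s ÷ 60.00 = 126.9 min.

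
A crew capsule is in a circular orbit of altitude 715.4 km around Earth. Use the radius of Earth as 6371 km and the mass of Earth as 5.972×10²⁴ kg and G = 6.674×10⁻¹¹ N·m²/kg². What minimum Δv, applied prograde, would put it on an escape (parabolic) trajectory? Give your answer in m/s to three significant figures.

μ = GM = 6.674×10⁻¹¹ × 5.972×10²⁴ = 3.986×10¹⁴ m³/s².
r = 6371 + 715.4 = 7086.4 km = 7.0864×10⁶ m.
Circular speed v_c = √(μ/r) = 7500 m/s.
Escape speed v_esc = √(2μ/r) = √2 × v_c = 10610 m/s.
Δv = v_esc − v_c = 3106 m/s.

Δv ≈ 3110 m/s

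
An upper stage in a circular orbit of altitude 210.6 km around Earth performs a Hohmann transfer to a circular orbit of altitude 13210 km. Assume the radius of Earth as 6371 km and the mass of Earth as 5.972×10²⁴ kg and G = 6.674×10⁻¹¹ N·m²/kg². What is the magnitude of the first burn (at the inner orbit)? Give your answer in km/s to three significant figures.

Δv ≈ 1.74 km/s

μ = GM = 6.674×10⁻¹¹ × 5.972×10²⁴ = 3.986×10¹⁴ m³/s².
r₁ = 6371 + 210.6 = 6581.6 km = 6.5816×10⁶ m.
r₂ = 6371 + 13210 = 19581 km = 1.9581×10⁷ m.
Transfer ellipse a_t = (r₁ + r₂)/2 = 1.308×10⁷ m.
At r₁: circular v_c1 = √(μ/r₁) = 7782 m/s; transfer-perigee v_p = √[μ(2/r₁ − 1/a_t)] = 9521 m/s.
Δv₁ = v_p − v_c1 = 1739 m/s.
= 1.739 km/s.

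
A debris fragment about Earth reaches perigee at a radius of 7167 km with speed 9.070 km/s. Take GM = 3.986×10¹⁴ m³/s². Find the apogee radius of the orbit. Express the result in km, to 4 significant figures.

apogee radius ≈ 20350 km

r_p = 7.167×10⁶ m.
Specific energy ε = v²/2 − μ/r = -1.448×10⁷ J/kg, so a = −μ/(2ε) = 1.376×10⁷ m.
The apsides satisfy r_p + r_a = 2a, so the apogee radius is 2a − r_p = 2.035×10⁷ m = 20354 km.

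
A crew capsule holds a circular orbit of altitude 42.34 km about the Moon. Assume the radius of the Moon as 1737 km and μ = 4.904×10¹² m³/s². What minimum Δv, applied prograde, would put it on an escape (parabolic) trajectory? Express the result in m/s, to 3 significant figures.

r = 1737 + 42.34 = 1779.3 km = 1.7793×10⁶ m.
Circular speed v_c = √(μ/r) = 1660 m/s.
Escape speed v_esc = √(2μ/r) = √2 × v_c = 2348 m/s.
Δv = v_esc − v_c = 687.7 m/s.

Δv ≈ 688 m/s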